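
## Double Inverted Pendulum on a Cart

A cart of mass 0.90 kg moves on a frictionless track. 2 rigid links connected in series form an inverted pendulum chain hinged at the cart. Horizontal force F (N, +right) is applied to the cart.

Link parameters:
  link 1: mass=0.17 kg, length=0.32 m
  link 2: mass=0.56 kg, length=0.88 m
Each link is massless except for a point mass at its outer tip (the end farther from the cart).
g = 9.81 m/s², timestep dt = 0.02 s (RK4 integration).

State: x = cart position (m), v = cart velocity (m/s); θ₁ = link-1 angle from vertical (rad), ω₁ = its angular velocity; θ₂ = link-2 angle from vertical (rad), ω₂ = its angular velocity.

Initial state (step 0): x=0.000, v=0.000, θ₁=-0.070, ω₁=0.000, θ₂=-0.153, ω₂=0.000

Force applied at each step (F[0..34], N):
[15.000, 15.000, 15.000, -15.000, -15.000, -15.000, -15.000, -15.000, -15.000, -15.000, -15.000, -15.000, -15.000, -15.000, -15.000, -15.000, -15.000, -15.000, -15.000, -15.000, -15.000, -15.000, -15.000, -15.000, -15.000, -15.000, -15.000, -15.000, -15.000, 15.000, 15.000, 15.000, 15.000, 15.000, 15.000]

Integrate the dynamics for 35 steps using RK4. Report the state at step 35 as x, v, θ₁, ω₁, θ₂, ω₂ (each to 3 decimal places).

Answer: x=-1.790, v=-2.034, θ₁=2.681, ω₁=12.807, θ₂=1.259, ω₂=5.932

Derivation:
apply F[0]=+15.000 → step 1: x=0.003, v=0.343, θ₁=-0.080, ω₁=-0.979, θ₂=-0.154, ω₂=-0.064
apply F[1]=+15.000 → step 2: x=0.014, v=0.687, θ₁=-0.110, ω₁=-2.014, θ₂=-0.155, ω₂=-0.109
apply F[2]=+15.000 → step 3: x=0.031, v=1.032, θ₁=-0.161, ω₁=-3.134, θ₂=-0.158, ω₂=-0.122
apply F[3]=-15.000 → step 4: x=0.049, v=0.729, θ₁=-0.216, ω₁=-2.386, θ₂=-0.160, ω₂=-0.091
apply F[4]=-15.000 → step 5: x=0.060, v=0.439, θ₁=-0.258, ω₁=-1.828, θ₂=-0.161, ω₂=-0.006
apply F[5]=-15.000 → step 6: x=0.066, v=0.158, θ₁=-0.290, ω₁=-1.425, θ₂=-0.160, ω₂=0.126
apply F[6]=-15.000 → step 7: x=0.067, v=-0.117, θ₁=-0.315, ω₁=-1.143, θ₂=-0.156, ω₂=0.296
apply F[7]=-15.000 → step 8: x=0.062, v=-0.388, θ₁=-0.336, ω₁=-0.957, θ₂=-0.148, ω₂=0.498
apply F[8]=-15.000 → step 9: x=0.051, v=-0.657, θ₁=-0.354, ω₁=-0.846, θ₂=-0.136, ω₂=0.729
apply F[9]=-15.000 → step 10: x=0.035, v=-0.925, θ₁=-0.370, ω₁=-0.794, θ₂=-0.119, ω₂=0.984
apply F[10]=-15.000 → step 11: x=0.014, v=-1.195, θ₁=-0.386, ω₁=-0.784, θ₂=-0.096, ω₂=1.260
apply F[11]=-15.000 → step 12: x=-0.013, v=-1.468, θ₁=-0.402, ω₁=-0.795, θ₂=-0.068, ω₂=1.552
apply F[12]=-15.000 → step 13: x=-0.045, v=-1.744, θ₁=-0.418, ω₁=-0.804, θ₂=-0.034, ω₂=1.856
apply F[13]=-15.000 → step 14: x=-0.082, v=-2.024, θ₁=-0.434, ω₁=-0.784, θ₂=0.006, ω₂=2.163
apply F[14]=-15.000 → step 15: x=-0.126, v=-2.310, θ₁=-0.449, ω₁=-0.710, θ₂=0.052, ω₂=2.467
apply F[15]=-15.000 → step 16: x=-0.175, v=-2.600, θ₁=-0.462, ω₁=-0.556, θ₂=0.105, ω₂=2.765
apply F[16]=-15.000 → step 17: x=-0.230, v=-2.896, θ₁=-0.471, ω₁=-0.303, θ₂=0.163, ω₂=3.050
apply F[17]=-15.000 → step 18: x=-0.291, v=-3.196, θ₁=-0.473, ω₁=0.069, θ₂=0.227, ω₂=3.322
apply F[18]=-15.000 → step 19: x=-0.358, v=-3.501, θ₁=-0.467, ω₁=0.576, θ₂=0.296, ω₂=3.576
apply F[19]=-15.000 → step 20: x=-0.431, v=-3.810, θ₁=-0.449, ω₁=1.236, θ₂=0.370, ω₂=3.808
apply F[20]=-15.000 → step 21: x=-0.510, v=-4.124, θ₁=-0.416, ω₁=2.072, θ₂=0.448, ω₂=4.007
apply F[21]=-15.000 → step 22: x=-0.596, v=-4.445, θ₁=-0.365, ω₁=3.107, θ₂=0.530, ω₂=4.157
apply F[22]=-15.000 → step 23: x=-0.688, v=-4.774, θ₁=-0.291, ω₁=4.372, θ₂=0.614, ω₂=4.226
apply F[23]=-15.000 → step 24: x=-0.787, v=-5.110, θ₁=-0.188, ω₁=5.908, θ₂=0.698, ω₂=4.166
apply F[24]=-15.000 → step 25: x=-0.892, v=-5.450, θ₁=-0.052, ω₁=7.779, θ₂=0.779, ω₂=3.902
apply F[25]=-15.000 → step 26: x=-1.005, v=-5.777, θ₁=0.126, ω₁=10.100, θ₂=0.852, ω₂=3.313
apply F[26]=-15.000 → step 27: x=-1.123, v=-6.035, θ₁=0.356, ω₁=13.063, θ₂=0.908, ω₂=2.233
apply F[27]=-15.000 → step 28: x=-1.244, v=-6.041, θ₁=0.652, ω₁=16.472, θ₂=0.937, ω₂=0.648
apply F[28]=-15.000 → step 29: x=-1.361, v=-5.573, θ₁=0.999, ω₁=17.470, θ₂=0.940, ω₂=-0.085
apply F[29]=+15.000 → step 30: x=-1.463, v=-4.697, θ₁=1.328, ω₁=15.426, θ₂=0.944, ω₂=0.656
apply F[30]=+15.000 → step 31: x=-1.550, v=-4.040, θ₁=1.621, ω₁=14.055, θ₂=0.967, ω₂=1.614
apply F[31]=+15.000 → step 32: x=-1.626, v=-3.482, θ₁=1.895, ω₁=13.405, θ₂=1.009, ω₂=2.568
apply F[32]=+15.000 → step 33: x=-1.690, v=-2.968, θ₁=2.160, ω₁=13.153, θ₂=1.070, ω₂=3.581
apply F[33]=+15.000 → step 34: x=-1.745, v=-2.484, θ₁=2.422, ω₁=13.041, θ₂=1.153, ω₂=4.703
apply F[34]=+15.000 → step 35: x=-1.790, v=-2.034, θ₁=2.681, ω₁=12.807, θ₂=1.259, ω₂=5.932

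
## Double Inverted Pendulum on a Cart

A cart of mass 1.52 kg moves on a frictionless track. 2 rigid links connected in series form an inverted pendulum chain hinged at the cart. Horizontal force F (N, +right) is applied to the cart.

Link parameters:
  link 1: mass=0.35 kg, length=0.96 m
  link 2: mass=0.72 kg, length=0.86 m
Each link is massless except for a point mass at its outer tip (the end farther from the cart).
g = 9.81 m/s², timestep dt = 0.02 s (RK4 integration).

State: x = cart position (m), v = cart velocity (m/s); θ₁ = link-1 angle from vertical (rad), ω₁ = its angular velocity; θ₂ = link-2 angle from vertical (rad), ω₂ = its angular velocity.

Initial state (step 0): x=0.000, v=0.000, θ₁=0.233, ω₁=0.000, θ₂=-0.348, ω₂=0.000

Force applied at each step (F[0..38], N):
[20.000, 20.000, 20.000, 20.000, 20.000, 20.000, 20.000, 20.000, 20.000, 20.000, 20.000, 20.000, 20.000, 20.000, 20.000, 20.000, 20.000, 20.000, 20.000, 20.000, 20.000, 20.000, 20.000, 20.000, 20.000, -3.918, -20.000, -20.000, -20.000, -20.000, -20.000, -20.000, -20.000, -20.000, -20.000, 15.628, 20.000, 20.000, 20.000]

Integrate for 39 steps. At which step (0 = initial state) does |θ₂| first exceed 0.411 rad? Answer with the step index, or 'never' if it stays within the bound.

apply F[0]=+20.000 → step 1: x=0.002, v=0.239, θ₁=0.233, ω₁=-0.046, θ₂=-0.351, ω₂=-0.296
apply F[1]=+20.000 → step 2: x=0.010, v=0.478, θ₁=0.231, ω₁=-0.095, θ₂=-0.360, ω₂=-0.590
apply F[2]=+20.000 → step 3: x=0.021, v=0.717, θ₁=0.229, ω₁=-0.150, θ₂=-0.375, ω₂=-0.881
apply F[3]=+20.000 → step 4: x=0.038, v=0.958, θ₁=0.225, ω₁=-0.215, θ₂=-0.395, ω₂=-1.167
apply F[4]=+20.000 → step 5: x=0.060, v=1.201, θ₁=0.220, ω₁=-0.293, θ₂=-0.421, ω₂=-1.445
apply F[5]=+20.000 → step 6: x=0.086, v=1.445, θ₁=0.213, ω₁=-0.387, θ₂=-0.453, ω₂=-1.714
apply F[6]=+20.000 → step 7: x=0.118, v=1.691, θ₁=0.204, ω₁=-0.501, θ₂=-0.490, ω₂=-1.971
apply F[7]=+20.000 → step 8: x=0.154, v=1.940, θ₁=0.193, ω₁=-0.638, θ₂=-0.532, ω₂=-2.214
apply F[8]=+20.000 → step 9: x=0.195, v=2.191, θ₁=0.179, ω₁=-0.800, θ₂=-0.578, ω₂=-2.441
apply F[9]=+20.000 → step 10: x=0.242, v=2.444, θ₁=0.161, ω₁=-0.990, θ₂=-0.629, ω₂=-2.648
apply F[10]=+20.000 → step 11: x=0.293, v=2.700, θ₁=0.139, ω₁=-1.212, θ₂=-0.684, ω₂=-2.832
apply F[11]=+20.000 → step 12: x=0.350, v=2.957, θ₁=0.112, ω₁=-1.465, θ₂=-0.742, ω₂=-2.989
apply F[12]=+20.000 → step 13: x=0.411, v=3.217, θ₁=0.080, ω₁=-1.752, θ₂=-0.803, ω₂=-3.114
apply F[13]=+20.000 → step 14: x=0.478, v=3.479, θ₁=0.042, ω₁=-2.074, θ₂=-0.866, ω₂=-3.199
apply F[14]=+20.000 → step 15: x=0.551, v=3.742, θ₁=-0.003, ω₁=-2.429, θ₂=-0.931, ω₂=-3.238
apply F[15]=+20.000 → step 16: x=0.628, v=4.005, θ₁=-0.056, ω₁=-2.817, θ₂=-0.996, ω₂=-3.219
apply F[16]=+20.000 → step 17: x=0.711, v=4.266, θ₁=-0.116, ω₁=-3.235, θ₂=-1.059, ω₂=-3.131
apply F[17]=+20.000 → step 18: x=0.799, v=4.523, θ₁=-0.185, ω₁=-3.681, θ₂=-1.120, ω₂=-2.963
apply F[18]=+20.000 → step 19: x=0.892, v=4.772, θ₁=-0.263, ω₁=-4.152, θ₂=-1.177, ω₂=-2.699
apply F[19]=+20.000 → step 20: x=0.989, v=5.006, θ₁=-0.351, ω₁=-4.646, θ₂=-1.227, ω₂=-2.328
apply F[20]=+20.000 → step 21: x=1.092, v=5.219, θ₁=-0.449, ω₁=-5.165, θ₂=-1.269, ω₂=-1.837
apply F[21]=+20.000 → step 22: x=1.198, v=5.397, θ₁=-0.558, ω₁=-5.713, θ₂=-1.300, ω₂=-1.216
apply F[22]=+20.000 → step 23: x=1.307, v=5.524, θ₁=-0.678, ω₁=-6.295, θ₂=-1.317, ω₂=-0.462
apply F[23]=+20.000 → step 24: x=1.418, v=5.572, θ₁=-0.810, ω₁=-6.910, θ₂=-1.318, ω₂=0.407
apply F[24]=+20.000 → step 25: x=1.529, v=5.501, θ₁=-0.955, ω₁=-7.518, θ₂=-1.301, ω₂=1.305
apply F[25]=-3.918 → step 26: x=1.635, v=5.079, θ₁=-1.108, ω₁=-7.792, θ₂=-1.269, ω₂=1.848
apply F[26]=-20.000 → step 27: x=1.731, v=4.454, θ₁=-1.264, ω₁=-7.814, θ₂=-1.230, ω₂=1.973
apply F[27]=-20.000 → step 28: x=1.813, v=3.830, θ₁=-1.420, ω₁=-7.716, θ₂=-1.192, ω₂=1.730
apply F[28]=-20.000 → step 29: x=1.884, v=3.246, θ₁=-1.572, ω₁=-7.576, θ₂=-1.162, ω₂=1.224
apply F[29]=-20.000 → step 30: x=1.944, v=2.708, θ₁=-1.723, ω₁=-7.469, θ₂=-1.144, ω₂=0.565
apply F[30]=-20.000 → step 31: x=1.993, v=2.205, θ₁=-1.872, ω₁=-7.424, θ₂=-1.140, ω₂=-0.193
apply F[31]=-20.000 → step 32: x=2.032, v=1.724, θ₁=-2.020, ω₁=-7.437, θ₂=-1.153, ω₂=-1.043
apply F[32]=-20.000 → step 33: x=2.062, v=1.256, θ₁=-2.169, ω₁=-7.490, θ₂=-1.183, ω₂=-1.998
apply F[33]=-20.000 → step 34: x=2.082, v=0.800, θ₁=-2.320, ω₁=-7.550, θ₂=-1.233, ω₂=-3.076
apply F[34]=-20.000 → step 35: x=2.094, v=0.357, θ₁=-2.471, ω₁=-7.566, θ₂=-1.307, ω₂=-4.286
apply F[35]=+15.628 → step 36: x=2.101, v=0.376, θ₁=-2.617, ω₁=-7.025, θ₂=-1.408, ω₂=-5.845
apply F[36]=+20.000 → step 37: x=2.110, v=0.500, θ₁=-2.750, ω₁=-6.191, θ₂=-1.540, ω₂=-7.331
apply F[37]=+20.000 → step 38: x=2.121, v=0.669, θ₁=-2.863, ω₁=-5.069, θ₂=-1.700, ω₂=-8.681
apply F[38]=+20.000 → step 39: x=2.137, v=0.868, θ₁=-2.951, ω₁=-3.642, θ₂=-1.887, ω₂=-9.941
|θ₂| = 0.421 > 0.411 first at step 5.

Answer: 5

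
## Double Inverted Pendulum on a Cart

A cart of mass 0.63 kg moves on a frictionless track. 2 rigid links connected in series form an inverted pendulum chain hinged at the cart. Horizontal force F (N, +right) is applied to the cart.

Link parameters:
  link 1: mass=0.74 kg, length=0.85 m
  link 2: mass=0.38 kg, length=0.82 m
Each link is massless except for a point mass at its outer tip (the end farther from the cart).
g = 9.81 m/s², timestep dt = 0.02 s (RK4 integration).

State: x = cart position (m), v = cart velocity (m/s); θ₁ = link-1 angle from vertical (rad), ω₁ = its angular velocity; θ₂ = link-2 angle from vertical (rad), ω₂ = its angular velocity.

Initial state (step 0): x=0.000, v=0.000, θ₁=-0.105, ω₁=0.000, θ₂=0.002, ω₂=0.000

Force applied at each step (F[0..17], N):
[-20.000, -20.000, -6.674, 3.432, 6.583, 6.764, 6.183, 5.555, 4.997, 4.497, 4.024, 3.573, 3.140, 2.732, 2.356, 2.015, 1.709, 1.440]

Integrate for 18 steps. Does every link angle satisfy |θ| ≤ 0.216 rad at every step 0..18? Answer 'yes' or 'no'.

apply F[0]=-20.000 → step 1: x=-0.006, v=-0.589, θ₁=-0.099, ω₁=0.650, θ₂=0.002, ω₂=0.049
apply F[1]=-20.000 → step 2: x=-0.024, v=-1.187, θ₁=-0.079, ω₁=1.317, θ₂=0.004, ω₂=0.088
apply F[2]=-6.674 → step 3: x=-0.049, v=-1.379, θ₁=-0.051, ω₁=1.519, θ₂=0.006, ω₂=0.111
apply F[3]=+3.432 → step 4: x=-0.076, v=-1.260, θ₁=-0.022, ω₁=1.367, θ₂=0.008, ω₂=0.123
apply F[4]=+6.583 → step 5: x=-0.099, v=-1.048, θ₁=0.003, ω₁=1.115, θ₂=0.011, ω₂=0.129
apply F[5]=+6.764 → step 6: x=-0.118, v=-0.838, θ₁=0.023, ω₁=0.870, θ₂=0.013, ω₂=0.128
apply F[6]=+6.183 → step 7: x=-0.132, v=-0.652, θ₁=0.038, ω₁=0.661, θ₂=0.016, ω₂=0.123
apply F[7]=+5.555 → step 8: x=-0.144, v=-0.491, θ₁=0.050, ω₁=0.485, θ₂=0.018, ω₂=0.113
apply F[8]=+4.997 → step 9: x=-0.152, v=-0.352, θ₁=0.058, ω₁=0.338, θ₂=0.020, ω₂=0.100
apply F[9]=+4.497 → step 10: x=-0.158, v=-0.231, θ₁=0.063, ω₁=0.215, θ₂=0.022, ω₂=0.085
apply F[10]=+4.024 → step 11: x=-0.162, v=-0.127, θ₁=0.067, ω₁=0.113, θ₂=0.024, ω₂=0.069
apply F[11]=+3.573 → step 12: x=-0.163, v=-0.037, θ₁=0.068, ω₁=0.029, θ₂=0.025, ω₂=0.053
apply F[12]=+3.140 → step 13: x=-0.163, v=0.038, θ₁=0.068, ω₁=-0.039, θ₂=0.026, ω₂=0.038
apply F[13]=+2.732 → step 14: x=-0.162, v=0.101, θ₁=0.067, ω₁=-0.092, θ₂=0.027, ω₂=0.022
apply F[14]=+2.356 → step 15: x=-0.159, v=0.153, θ₁=0.064, ω₁=-0.133, θ₂=0.027, ω₂=0.008
apply F[15]=+2.015 → step 16: x=-0.156, v=0.194, θ₁=0.061, ω₁=-0.163, θ₂=0.027, ω₂=-0.005
apply F[16]=+1.709 → step 17: x=-0.152, v=0.228, θ₁=0.058, ω₁=-0.185, θ₂=0.027, ω₂=-0.017
apply F[17]=+1.440 → step 18: x=-0.147, v=0.254, θ₁=0.054, ω₁=-0.199, θ₂=0.026, ω₂=-0.028
Max |angle| over trajectory = 0.105 rad; bound = 0.216 → within bound.

Answer: yes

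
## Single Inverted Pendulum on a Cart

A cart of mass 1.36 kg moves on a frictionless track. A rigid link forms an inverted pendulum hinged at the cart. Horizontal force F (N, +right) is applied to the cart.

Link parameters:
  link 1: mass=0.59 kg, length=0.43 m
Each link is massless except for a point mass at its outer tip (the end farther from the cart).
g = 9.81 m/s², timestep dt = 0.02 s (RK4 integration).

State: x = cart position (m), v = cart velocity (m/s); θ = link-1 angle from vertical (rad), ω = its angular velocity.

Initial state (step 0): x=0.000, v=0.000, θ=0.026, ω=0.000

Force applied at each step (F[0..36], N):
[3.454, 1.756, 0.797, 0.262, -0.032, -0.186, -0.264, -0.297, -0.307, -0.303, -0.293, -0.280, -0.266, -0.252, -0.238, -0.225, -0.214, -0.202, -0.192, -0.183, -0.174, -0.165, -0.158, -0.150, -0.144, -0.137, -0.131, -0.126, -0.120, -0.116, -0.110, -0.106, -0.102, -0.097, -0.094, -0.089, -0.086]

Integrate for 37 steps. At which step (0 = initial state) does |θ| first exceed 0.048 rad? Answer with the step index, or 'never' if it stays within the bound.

apply F[0]=+3.454 → step 1: x=0.000, v=0.049, θ=0.025, ω=-0.101
apply F[1]=+1.756 → step 2: x=0.002, v=0.072, θ=0.023, ω=-0.146
apply F[2]=+0.797 → step 3: x=0.003, v=0.082, θ=0.019, ω=-0.159
apply F[3]=+0.262 → step 4: x=0.005, v=0.085, θ=0.016, ω=-0.156
apply F[4]=-0.032 → step 5: x=0.007, v=0.083, θ=0.013, ω=-0.146
apply F[5]=-0.186 → step 6: x=0.008, v=0.079, θ=0.011, ω=-0.132
apply F[6]=-0.264 → step 7: x=0.010, v=0.075, θ=0.008, ω=-0.116
apply F[7]=-0.297 → step 8: x=0.011, v=0.070, θ=0.006, ω=-0.102
apply F[8]=-0.307 → step 9: x=0.013, v=0.065, θ=0.004, ω=-0.088
apply F[9]=-0.303 → step 10: x=0.014, v=0.060, θ=0.002, ω=-0.076
apply F[10]=-0.293 → step 11: x=0.015, v=0.055, θ=0.001, ω=-0.065
apply F[11]=-0.280 → step 12: x=0.016, v=0.051, θ=-0.000, ω=-0.055
apply F[12]=-0.266 → step 13: x=0.017, v=0.047, θ=-0.001, ω=-0.046
apply F[13]=-0.252 → step 14: x=0.018, v=0.044, θ=-0.002, ω=-0.039
apply F[14]=-0.238 → step 15: x=0.019, v=0.041, θ=-0.003, ω=-0.032
apply F[15]=-0.225 → step 16: x=0.020, v=0.038, θ=-0.003, ω=-0.026
apply F[16]=-0.214 → step 17: x=0.020, v=0.035, θ=-0.004, ω=-0.022
apply F[17]=-0.202 → step 18: x=0.021, v=0.032, θ=-0.004, ω=-0.017
apply F[18]=-0.192 → step 19: x=0.022, v=0.030, θ=-0.005, ω=-0.014
apply F[19]=-0.183 → step 20: x=0.022, v=0.027, θ=-0.005, ω=-0.010
apply F[20]=-0.174 → step 21: x=0.023, v=0.025, θ=-0.005, ω=-0.008
apply F[21]=-0.165 → step 22: x=0.023, v=0.023, θ=-0.005, ω=-0.005
apply F[22]=-0.158 → step 23: x=0.024, v=0.021, θ=-0.005, ω=-0.003
apply F[23]=-0.150 → step 24: x=0.024, v=0.020, θ=-0.005, ω=-0.002
apply F[24]=-0.144 → step 25: x=0.024, v=0.018, θ=-0.005, ω=-0.000
apply F[25]=-0.137 → step 26: x=0.025, v=0.016, θ=-0.005, ω=0.001
apply F[26]=-0.131 → step 27: x=0.025, v=0.015, θ=-0.005, ω=0.002
apply F[27]=-0.126 → step 28: x=0.025, v=0.013, θ=-0.005, ω=0.003
apply F[28]=-0.120 → step 29: x=0.026, v=0.012, θ=-0.005, ω=0.004
apply F[29]=-0.116 → step 30: x=0.026, v=0.011, θ=-0.005, ω=0.004
apply F[30]=-0.110 → step 31: x=0.026, v=0.010, θ=-0.005, ω=0.005
apply F[31]=-0.106 → step 32: x=0.026, v=0.009, θ=-0.005, ω=0.005
apply F[32]=-0.102 → step 33: x=0.026, v=0.007, θ=-0.005, ω=0.006
apply F[33]=-0.097 → step 34: x=0.026, v=0.006, θ=-0.005, ω=0.006
apply F[34]=-0.094 → step 35: x=0.027, v=0.005, θ=-0.005, ω=0.006
apply F[35]=-0.089 → step 36: x=0.027, v=0.004, θ=-0.004, ω=0.006
apply F[36]=-0.086 → step 37: x=0.027, v=0.004, θ=-0.004, ω=0.006
max |θ| = 0.026 ≤ 0.048 over all 38 states.

Answer: never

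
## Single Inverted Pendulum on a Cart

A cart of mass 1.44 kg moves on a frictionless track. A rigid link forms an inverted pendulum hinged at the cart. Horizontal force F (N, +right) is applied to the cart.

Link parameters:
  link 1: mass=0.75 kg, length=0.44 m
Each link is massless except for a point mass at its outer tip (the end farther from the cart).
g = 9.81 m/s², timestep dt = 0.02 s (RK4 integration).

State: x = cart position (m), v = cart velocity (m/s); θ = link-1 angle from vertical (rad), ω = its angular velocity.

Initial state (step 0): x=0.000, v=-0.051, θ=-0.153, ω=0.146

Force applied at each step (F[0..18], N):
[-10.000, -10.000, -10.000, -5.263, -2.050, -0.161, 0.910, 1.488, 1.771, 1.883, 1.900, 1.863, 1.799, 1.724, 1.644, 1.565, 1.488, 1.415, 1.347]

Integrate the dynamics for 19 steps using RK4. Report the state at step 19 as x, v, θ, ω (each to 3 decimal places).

Answer: x=-0.130, v=-0.197, θ=0.027, ω=0.100

Derivation:
apply F[0]=-10.000 → step 1: x=-0.002, v=-0.173, θ=-0.148, ω=0.354
apply F[1]=-10.000 → step 2: x=-0.007, v=-0.297, θ=-0.139, ω=0.567
apply F[2]=-10.000 → step 3: x=-0.014, v=-0.421, θ=-0.125, ω=0.789
apply F[3]=-5.263 → step 4: x=-0.023, v=-0.482, θ=-0.109, ω=0.875
apply F[4]=-2.050 → step 5: x=-0.033, v=-0.501, θ=-0.091, ω=0.873
apply F[5]=-0.161 → step 6: x=-0.043, v=-0.495, θ=-0.074, ω=0.822
apply F[6]=+0.910 → step 7: x=-0.053, v=-0.476, θ=-0.059, ω=0.749
apply F[7]=+1.488 → step 8: x=-0.062, v=-0.450, θ=-0.044, ω=0.668
apply F[8]=+1.771 → step 9: x=-0.071, v=-0.422, θ=-0.032, ω=0.587
apply F[9]=+1.883 → step 10: x=-0.079, v=-0.393, θ=-0.021, ω=0.510
apply F[10]=+1.900 → step 11: x=-0.086, v=-0.365, θ=-0.011, ω=0.439
apply F[11]=+1.863 → step 12: x=-0.093, v=-0.338, θ=-0.003, ω=0.375
apply F[12]=+1.799 → step 13: x=-0.100, v=-0.313, θ=0.004, ω=0.319
apply F[13]=+1.724 → step 14: x=-0.106, v=-0.290, θ=0.009, ω=0.269
apply F[14]=+1.644 → step 15: x=-0.112, v=-0.269, θ=0.014, ω=0.225
apply F[15]=+1.565 → step 16: x=-0.117, v=-0.249, θ=0.019, ω=0.187
apply F[16]=+1.488 → step 17: x=-0.121, v=-0.230, θ=0.022, ω=0.154
apply F[17]=+1.415 → step 18: x=-0.126, v=-0.213, θ=0.025, ω=0.125
apply F[18]=+1.347 → step 19: x=-0.130, v=-0.197, θ=0.027, ω=0.100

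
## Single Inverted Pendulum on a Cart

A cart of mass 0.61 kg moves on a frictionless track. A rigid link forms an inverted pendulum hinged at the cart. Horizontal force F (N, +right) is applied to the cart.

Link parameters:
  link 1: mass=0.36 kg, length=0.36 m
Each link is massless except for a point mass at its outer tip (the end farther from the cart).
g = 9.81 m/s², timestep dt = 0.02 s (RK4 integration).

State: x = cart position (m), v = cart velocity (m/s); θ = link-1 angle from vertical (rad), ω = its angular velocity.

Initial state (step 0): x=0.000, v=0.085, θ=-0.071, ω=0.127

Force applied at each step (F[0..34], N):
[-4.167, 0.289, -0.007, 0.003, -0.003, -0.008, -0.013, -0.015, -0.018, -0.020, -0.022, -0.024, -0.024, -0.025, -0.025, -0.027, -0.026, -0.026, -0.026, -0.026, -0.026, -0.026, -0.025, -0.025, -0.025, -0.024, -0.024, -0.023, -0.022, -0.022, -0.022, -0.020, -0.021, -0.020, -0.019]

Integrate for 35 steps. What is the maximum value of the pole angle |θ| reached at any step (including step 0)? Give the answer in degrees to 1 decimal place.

apply F[0]=-4.167 → step 1: x=0.000, v=-0.043, θ=-0.065, ω=0.445
apply F[1]=+0.289 → step 2: x=-0.000, v=-0.027, θ=-0.057, ω=0.366
apply F[2]=-0.007 → step 3: x=-0.001, v=-0.021, θ=-0.050, ω=0.321
apply F[3]=+0.003 → step 4: x=-0.001, v=-0.015, θ=-0.044, ω=0.280
apply F[4]=-0.003 → step 5: x=-0.001, v=-0.011, θ=-0.039, ω=0.244
apply F[5]=-0.008 → step 6: x=-0.002, v=-0.007, θ=-0.035, ω=0.213
apply F[6]=-0.013 → step 7: x=-0.002, v=-0.003, θ=-0.031, ω=0.186
apply F[7]=-0.015 → step 8: x=-0.002, v=-0.001, θ=-0.027, ω=0.162
apply F[8]=-0.018 → step 9: x=-0.002, v=0.002, θ=-0.024, ω=0.142
apply F[9]=-0.020 → step 10: x=-0.002, v=0.004, θ=-0.021, ω=0.124
apply F[10]=-0.022 → step 11: x=-0.002, v=0.005, θ=-0.019, ω=0.109
apply F[11]=-0.024 → step 12: x=-0.001, v=0.007, θ=-0.017, ω=0.095
apply F[12]=-0.024 → step 13: x=-0.001, v=0.008, θ=-0.015, ω=0.083
apply F[13]=-0.025 → step 14: x=-0.001, v=0.009, θ=-0.014, ω=0.073
apply F[14]=-0.025 → step 15: x=-0.001, v=0.009, θ=-0.012, ω=0.064
apply F[15]=-0.027 → step 16: x=-0.001, v=0.010, θ=-0.011, ω=0.056
apply F[16]=-0.026 → step 17: x=-0.001, v=0.010, θ=-0.010, ω=0.050
apply F[17]=-0.026 → step 18: x=-0.000, v=0.010, θ=-0.009, ω=0.044
apply F[18]=-0.026 → step 19: x=-0.000, v=0.011, θ=-0.008, ω=0.039
apply F[19]=-0.026 → step 20: x=0.000, v=0.011, θ=-0.008, ω=0.034
apply F[20]=-0.026 → step 21: x=0.000, v=0.011, θ=-0.007, ω=0.030
apply F[21]=-0.026 → step 22: x=0.000, v=0.010, θ=-0.006, ω=0.027
apply F[22]=-0.025 → step 23: x=0.001, v=0.010, θ=-0.006, ω=0.024
apply F[23]=-0.025 → step 24: x=0.001, v=0.010, θ=-0.005, ω=0.021
apply F[24]=-0.025 → step 25: x=0.001, v=0.010, θ=-0.005, ω=0.019
apply F[25]=-0.024 → step 26: x=0.001, v=0.010, θ=-0.005, ω=0.017
apply F[26]=-0.024 → step 27: x=0.002, v=0.009, θ=-0.004, ω=0.015
apply F[27]=-0.023 → step 28: x=0.002, v=0.009, θ=-0.004, ω=0.014
apply F[28]=-0.022 → step 29: x=0.002, v=0.009, θ=-0.004, ω=0.012
apply F[29]=-0.022 → step 30: x=0.002, v=0.009, θ=-0.004, ω=0.011
apply F[30]=-0.022 → step 31: x=0.002, v=0.008, θ=-0.003, ω=0.010
apply F[31]=-0.020 → step 32: x=0.002, v=0.008, θ=-0.003, ω=0.009
apply F[32]=-0.021 → step 33: x=0.003, v=0.008, θ=-0.003, ω=0.008
apply F[33]=-0.020 → step 34: x=0.003, v=0.007, θ=-0.003, ω=0.008
apply F[34]=-0.019 → step 35: x=0.003, v=0.007, θ=-0.003, ω=0.007
Max |angle| over trajectory = 0.071 rad = 4.1°.

Answer: 4.1°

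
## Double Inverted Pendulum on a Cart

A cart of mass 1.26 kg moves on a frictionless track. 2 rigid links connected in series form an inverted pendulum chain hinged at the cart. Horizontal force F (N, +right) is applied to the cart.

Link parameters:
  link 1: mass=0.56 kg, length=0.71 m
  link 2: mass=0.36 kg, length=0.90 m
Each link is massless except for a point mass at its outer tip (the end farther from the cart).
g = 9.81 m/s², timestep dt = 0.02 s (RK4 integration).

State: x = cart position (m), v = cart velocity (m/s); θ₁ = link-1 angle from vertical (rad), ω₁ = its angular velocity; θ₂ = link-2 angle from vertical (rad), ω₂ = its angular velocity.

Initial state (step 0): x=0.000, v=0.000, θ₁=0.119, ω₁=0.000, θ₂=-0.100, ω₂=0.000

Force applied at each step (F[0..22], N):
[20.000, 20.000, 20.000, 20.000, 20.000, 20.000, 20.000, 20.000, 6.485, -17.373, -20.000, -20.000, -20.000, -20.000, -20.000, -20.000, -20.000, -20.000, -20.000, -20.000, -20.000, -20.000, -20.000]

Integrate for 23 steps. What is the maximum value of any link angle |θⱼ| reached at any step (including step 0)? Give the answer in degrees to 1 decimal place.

apply F[0]=+20.000 → step 1: x=0.003, v=0.298, θ₁=0.116, ω₁=-0.342, θ₂=-0.101, ω₂=-0.088
apply F[1]=+20.000 → step 2: x=0.012, v=0.598, θ₁=0.105, ω₁=-0.691, θ₂=-0.103, ω₂=-0.172
apply F[2]=+20.000 → step 3: x=0.027, v=0.901, θ₁=0.088, ω₁=-1.051, θ₂=-0.108, ω₂=-0.249
apply F[3]=+20.000 → step 4: x=0.048, v=1.208, θ₁=0.063, ω₁=-1.429, θ₂=-0.113, ω₂=-0.314
apply F[4]=+20.000 → step 5: x=0.075, v=1.519, θ₁=0.031, ω₁=-1.830, θ₂=-0.120, ω₂=-0.364
apply F[5]=+20.000 → step 6: x=0.109, v=1.835, θ₁=-0.010, ω₁=-2.256, θ₂=-0.128, ω₂=-0.398
apply F[6]=+20.000 → step 7: x=0.149, v=2.155, θ₁=-0.060, ω₁=-2.707, θ₂=-0.136, ω₂=-0.416
apply F[7]=+20.000 → step 8: x=0.195, v=2.475, θ₁=-0.119, ω₁=-3.178, θ₂=-0.144, ω₂=-0.420
apply F[8]=+6.485 → step 9: x=0.246, v=2.581, θ₁=-0.184, ω₁=-3.366, θ₂=-0.153, ω₂=-0.420
apply F[9]=-17.373 → step 10: x=0.295, v=2.321, θ₁=-0.248, ω₁=-3.074, θ₂=-0.161, ω₂=-0.409
apply F[10]=-20.000 → step 11: x=0.338, v=2.032, θ₁=-0.307, ω₁=-2.773, θ₂=-0.169, ω₂=-0.379
apply F[11]=-20.000 → step 12: x=0.376, v=1.756, θ₁=-0.360, ω₁=-2.521, θ₂=-0.176, ω₂=-0.328
apply F[12]=-20.000 → step 13: x=0.408, v=1.491, θ₁=-0.408, ω₁=-2.314, θ₂=-0.182, ω₂=-0.257
apply F[13]=-20.000 → step 14: x=0.436, v=1.237, θ₁=-0.452, ω₁=-2.147, θ₂=-0.186, ω₂=-0.165
apply F[14]=-20.000 → step 15: x=0.458, v=0.991, θ₁=-0.494, ω₁=-2.017, θ₂=-0.188, ω₂=-0.055
apply F[15]=-20.000 → step 16: x=0.475, v=0.752, θ₁=-0.533, ω₁=-1.920, θ₂=-0.188, ω₂=0.073
apply F[16]=-20.000 → step 17: x=0.488, v=0.519, θ₁=-0.571, ω₁=-1.852, θ₂=-0.185, ω₂=0.217
apply F[17]=-20.000 → step 18: x=0.496, v=0.290, θ₁=-0.608, ω₁=-1.810, θ₂=-0.180, ω₂=0.376
apply F[18]=-20.000 → step 19: x=0.500, v=0.066, θ₁=-0.644, ω₁=-1.791, θ₂=-0.170, ω₂=0.548
apply F[19]=-20.000 → step 20: x=0.499, v=-0.157, θ₁=-0.679, ω₁=-1.793, θ₂=-0.158, ω₂=0.733
apply F[20]=-20.000 → step 21: x=0.493, v=-0.377, θ₁=-0.715, ω₁=-1.811, θ₂=-0.141, ω₂=0.928
apply F[21]=-20.000 → step 22: x=0.484, v=-0.598, θ₁=-0.752, ω₁=-1.843, θ₂=-0.120, ω₂=1.134
apply F[22]=-20.000 → step 23: x=0.470, v=-0.818, θ₁=-0.789, ω₁=-1.887, θ₂=-0.096, ω₂=1.347
Max |angle| over trajectory = 0.789 rad = 45.2°.

Answer: 45.2°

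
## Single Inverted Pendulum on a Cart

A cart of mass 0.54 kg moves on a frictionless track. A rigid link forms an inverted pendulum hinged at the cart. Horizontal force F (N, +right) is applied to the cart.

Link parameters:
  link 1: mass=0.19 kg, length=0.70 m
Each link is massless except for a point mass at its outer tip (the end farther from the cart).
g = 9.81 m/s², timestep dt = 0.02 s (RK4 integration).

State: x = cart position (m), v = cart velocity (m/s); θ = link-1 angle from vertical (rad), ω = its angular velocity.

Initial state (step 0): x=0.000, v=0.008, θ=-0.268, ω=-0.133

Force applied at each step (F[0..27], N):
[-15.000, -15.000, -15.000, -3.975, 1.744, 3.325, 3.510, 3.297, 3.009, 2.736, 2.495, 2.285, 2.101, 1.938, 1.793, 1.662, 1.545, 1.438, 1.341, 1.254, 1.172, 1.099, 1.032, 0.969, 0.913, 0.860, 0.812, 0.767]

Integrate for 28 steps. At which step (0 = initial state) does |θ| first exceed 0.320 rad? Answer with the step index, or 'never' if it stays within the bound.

Answer: never

Derivation:
apply F[0]=-15.000 → step 1: x=-0.005, v=-0.517, θ=-0.264, ω=0.517
apply F[1]=-15.000 → step 2: x=-0.021, v=-1.045, θ=-0.247, ω=1.174
apply F[2]=-15.000 → step 3: x=-0.047, v=-1.577, θ=-0.217, ω=1.850
apply F[3]=-3.975 → step 4: x=-0.080, v=-1.713, θ=-0.179, ω=1.985
apply F[4]=+1.744 → step 5: x=-0.113, v=-1.641, θ=-0.141, ω=1.839
apply F[5]=+3.325 → step 6: x=-0.145, v=-1.512, θ=-0.106, ω=1.621
apply F[6]=+3.510 → step 7: x=-0.174, v=-1.377, θ=-0.076, ω=1.404
apply F[7]=+3.297 → step 8: x=-0.200, v=-1.252, θ=-0.050, ω=1.208
apply F[8]=+3.009 → step 9: x=-0.224, v=-1.138, θ=-0.027, ω=1.035
apply F[9]=+2.736 → step 10: x=-0.246, v=-1.035, θ=-0.008, ω=0.883
apply F[10]=+2.495 → step 11: x=-0.265, v=-0.943, θ=0.008, ω=0.751
apply F[11]=+2.285 → step 12: x=-0.283, v=-0.859, θ=0.022, ω=0.636
apply F[12]=+2.101 → step 13: x=-0.300, v=-0.783, θ=0.034, ω=0.536
apply F[13]=+1.938 → step 14: x=-0.315, v=-0.714, θ=0.044, ω=0.448
apply F[14]=+1.793 → step 15: x=-0.329, v=-0.651, θ=0.052, ω=0.372
apply F[15]=+1.662 → step 16: x=-0.341, v=-0.594, θ=0.059, ω=0.305
apply F[16]=+1.545 → step 17: x=-0.352, v=-0.541, θ=0.064, ω=0.247
apply F[17]=+1.438 → step 18: x=-0.363, v=-0.492, θ=0.069, ω=0.196
apply F[18]=+1.341 → step 19: x=-0.372, v=-0.447, θ=0.072, ω=0.152
apply F[19]=+1.254 → step 20: x=-0.381, v=-0.406, θ=0.075, ω=0.113
apply F[20]=+1.172 → step 21: x=-0.388, v=-0.368, θ=0.077, ω=0.080
apply F[21]=+1.099 → step 22: x=-0.395, v=-0.332, θ=0.078, ω=0.052
apply F[22]=+1.032 → step 23: x=-0.402, v=-0.300, θ=0.079, ω=0.027
apply F[23]=+0.969 → step 24: x=-0.407, v=-0.269, θ=0.079, ω=0.006
apply F[24]=+0.913 → step 25: x=-0.412, v=-0.241, θ=0.079, ω=-0.012
apply F[25]=+0.860 → step 26: x=-0.417, v=-0.215, θ=0.079, ω=-0.028
apply F[26]=+0.812 → step 27: x=-0.421, v=-0.190, θ=0.078, ω=-0.041
apply F[27]=+0.767 → step 28: x=-0.425, v=-0.167, θ=0.077, ω=-0.052
max |θ| = 0.268 ≤ 0.320 over all 29 states.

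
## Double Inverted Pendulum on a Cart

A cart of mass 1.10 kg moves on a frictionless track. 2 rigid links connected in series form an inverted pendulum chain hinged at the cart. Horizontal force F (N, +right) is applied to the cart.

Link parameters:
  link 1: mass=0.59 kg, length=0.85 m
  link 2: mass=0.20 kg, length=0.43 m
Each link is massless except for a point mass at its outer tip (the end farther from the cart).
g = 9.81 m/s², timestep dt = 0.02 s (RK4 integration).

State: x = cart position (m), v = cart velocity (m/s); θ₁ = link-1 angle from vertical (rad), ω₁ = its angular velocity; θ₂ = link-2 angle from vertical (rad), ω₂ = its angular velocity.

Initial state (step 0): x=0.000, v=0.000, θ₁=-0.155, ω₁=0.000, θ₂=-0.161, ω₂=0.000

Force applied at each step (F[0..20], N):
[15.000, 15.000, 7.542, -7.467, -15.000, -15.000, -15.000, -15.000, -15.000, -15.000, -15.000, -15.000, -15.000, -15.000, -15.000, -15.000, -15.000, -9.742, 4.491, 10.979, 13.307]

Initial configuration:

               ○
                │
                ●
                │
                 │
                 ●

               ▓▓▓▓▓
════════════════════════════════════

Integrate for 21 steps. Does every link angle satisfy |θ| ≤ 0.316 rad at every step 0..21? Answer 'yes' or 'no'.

Answer: yes

Derivation:
apply F[0]=+15.000 → step 1: x=0.003, v=0.289, θ₁=-0.159, ω₁=-0.372, θ₂=-0.161, ω₂=-0.002
apply F[1]=+15.000 → step 2: x=0.012, v=0.578, θ₁=-0.170, ω₁=-0.745, θ₂=-0.161, ω₂=-0.001
apply F[2]=+7.542 → step 3: x=0.025, v=0.735, θ₁=-0.187, ω₁=-0.968, θ₂=-0.161, ω₂=0.007
apply F[3]=-7.467 → step 4: x=0.038, v=0.627, θ₁=-0.206, ω₁=-0.892, θ₂=-0.161, ω₂=0.029
apply F[4]=-15.000 → step 5: x=0.048, v=0.390, θ₁=-0.221, ω₁=-0.673, θ₂=-0.160, ω₂=0.068
apply F[5]=-15.000 → step 6: x=0.054, v=0.155, θ₁=-0.233, ω₁=-0.463, θ₂=-0.158, ω₂=0.118
apply F[6]=-15.000 → step 7: x=0.055, v=-0.077, θ₁=-0.240, ω₁=-0.259, θ₂=-0.155, ω₂=0.178
apply F[7]=-15.000 → step 8: x=0.051, v=-0.307, θ₁=-0.243, ω₁=-0.060, θ₂=-0.151, ω₂=0.246
apply F[8]=-15.000 → step 9: x=0.042, v=-0.538, θ₁=-0.242, ω₁=0.139, θ₂=-0.145, ω₂=0.318
apply F[9]=-15.000 → step 10: x=0.029, v=-0.769, θ₁=-0.237, ω₁=0.339, θ₂=-0.138, ω₂=0.393
apply F[10]=-15.000 → step 11: x=0.012, v=-1.002, θ₁=-0.229, ω₁=0.542, θ₂=-0.129, ω₂=0.467
apply F[11]=-15.000 → step 12: x=-0.011, v=-1.237, θ₁=-0.216, ω₁=0.753, θ₂=-0.119, ω₂=0.539
apply F[12]=-15.000 → step 13: x=-0.038, v=-1.476, θ₁=-0.198, ω₁=0.972, θ₂=-0.108, ω₂=0.605
apply F[13]=-15.000 → step 14: x=-0.070, v=-1.720, θ₁=-0.177, ω₁=1.203, θ₂=-0.095, ω₂=0.663
apply F[14]=-15.000 → step 15: x=-0.107, v=-1.969, θ₁=-0.150, ω₁=1.448, θ₂=-0.081, ω₂=0.711
apply F[15]=-15.000 → step 16: x=-0.149, v=-2.224, θ₁=-0.119, ω₁=1.710, θ₂=-0.067, ω₂=0.746
apply F[16]=-15.000 → step 17: x=-0.196, v=-2.485, θ₁=-0.082, ω₁=1.990, θ₂=-0.052, ω₂=0.767
apply F[17]=-9.742 → step 18: x=-0.247, v=-2.656, θ₁=-0.040, ω₁=2.176, θ₂=-0.036, ω₂=0.774
apply F[18]=+4.491 → step 19: x=-0.299, v=-2.573, θ₁=0.002, ω₁=2.074, θ₂=-0.021, ω₂=0.770
apply F[19]=+10.979 → step 20: x=-0.349, v=-2.375, θ₁=0.042, ω₁=1.849, θ₂=-0.006, ω₂=0.755
apply F[20]=+13.307 → step 21: x=-0.394, v=-2.140, θ₁=0.076, ω₁=1.590, θ₂=0.009, ω₂=0.727
Max |angle| over trajectory = 0.243 rad; bound = 0.316 → within bound.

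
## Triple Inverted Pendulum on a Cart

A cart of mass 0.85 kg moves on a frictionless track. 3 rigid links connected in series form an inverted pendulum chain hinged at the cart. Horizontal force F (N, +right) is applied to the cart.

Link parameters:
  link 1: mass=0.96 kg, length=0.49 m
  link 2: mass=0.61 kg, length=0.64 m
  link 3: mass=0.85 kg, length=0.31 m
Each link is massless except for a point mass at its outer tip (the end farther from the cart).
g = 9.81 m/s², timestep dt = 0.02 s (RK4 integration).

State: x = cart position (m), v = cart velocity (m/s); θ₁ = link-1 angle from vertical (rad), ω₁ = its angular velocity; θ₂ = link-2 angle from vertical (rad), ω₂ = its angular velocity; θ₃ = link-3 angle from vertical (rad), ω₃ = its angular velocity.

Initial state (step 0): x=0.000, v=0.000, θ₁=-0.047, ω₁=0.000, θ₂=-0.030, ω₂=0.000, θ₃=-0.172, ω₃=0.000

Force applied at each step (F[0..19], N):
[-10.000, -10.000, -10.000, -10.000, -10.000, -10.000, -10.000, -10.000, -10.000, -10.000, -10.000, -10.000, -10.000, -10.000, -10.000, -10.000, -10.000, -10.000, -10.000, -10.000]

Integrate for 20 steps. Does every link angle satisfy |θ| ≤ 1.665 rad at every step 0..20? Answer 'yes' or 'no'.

apply F[0]=-10.000 → step 1: x=-0.002, v=-0.209, θ₁=-0.043, ω₁=0.398, θ₂=-0.029, ω₂=0.074, θ₃=-0.174, ω₃=-0.219
apply F[1]=-10.000 → step 2: x=-0.008, v=-0.423, θ₁=-0.031, ω₁=0.814, θ₂=-0.027, ω₂=0.143, θ₃=-0.181, ω₃=-0.441
apply F[2]=-10.000 → step 3: x=-0.019, v=-0.647, θ₁=-0.010, ω₁=1.265, θ₂=-0.024, ω₂=0.202, θ₃=-0.192, ω₃=-0.666
apply F[3]=-10.000 → step 4: x=-0.034, v=-0.884, θ₁=0.020, ω₁=1.763, θ₂=-0.019, ω₂=0.247, θ₃=-0.207, ω₃=-0.887
apply F[4]=-10.000 → step 5: x=-0.055, v=-1.135, θ₁=0.061, ω₁=2.312, θ₂=-0.014, ω₂=0.272, θ₃=-0.227, ω₃=-1.091
apply F[5]=-10.000 → step 6: x=-0.080, v=-1.393, θ₁=0.113, ω₁=2.899, θ₂=-0.008, ω₂=0.278, θ₃=-0.251, ω₃=-1.251
apply F[6]=-10.000 → step 7: x=-0.110, v=-1.648, θ₁=0.177, ω₁=3.490, θ₂=-0.003, ω₂=0.271, θ₃=-0.277, ω₃=-1.338
apply F[7]=-10.000 → step 8: x=-0.146, v=-1.882, θ₁=0.252, ω₁=4.039, θ₂=0.003, ω₂=0.268, θ₃=-0.304, ω₃=-1.330
apply F[8]=-10.000 → step 9: x=-0.185, v=-2.080, θ₁=0.338, ω₁=4.504, θ₂=0.008, ω₂=0.287, θ₃=-0.329, ω₃=-1.226
apply F[9]=-10.000 → step 10: x=-0.229, v=-2.236, θ₁=0.432, ω₁=4.873, θ₂=0.014, ω₂=0.344, θ₃=-0.352, ω₃=-1.048
apply F[10]=-10.000 → step 11: x=-0.274, v=-2.350, θ₁=0.532, ω₁=5.156, θ₂=0.022, ω₂=0.446, θ₃=-0.371, ω₃=-0.823
apply F[11]=-10.000 → step 12: x=-0.322, v=-2.426, θ₁=0.637, ω₁=5.374, θ₂=0.032, ω₂=0.592, θ₃=-0.385, ω₃=-0.577
apply F[12]=-10.000 → step 13: x=-0.371, v=-2.471, θ₁=0.747, ω₁=5.552, θ₂=0.046, ω₂=0.778, θ₃=-0.394, ω₃=-0.325
apply F[13]=-10.000 → step 14: x=-0.421, v=-2.487, θ₁=0.859, ω₁=5.707, θ₂=0.064, ω₂=1.001, θ₃=-0.398, ω₃=-0.075
apply F[14]=-10.000 → step 15: x=-0.471, v=-2.479, θ₁=0.975, ω₁=5.851, θ₂=0.086, ω₂=1.256, θ₃=-0.397, ω₃=0.172
apply F[15]=-10.000 → step 16: x=-0.520, v=-2.446, θ₁=1.093, ω₁=5.995, θ₂=0.114, ω₂=1.542, θ₃=-0.391, ω₃=0.417
apply F[16]=-10.000 → step 17: x=-0.568, v=-2.391, θ₁=1.215, ω₁=6.145, θ₂=0.148, ω₂=1.856, θ₃=-0.380, ω₃=0.663
apply F[17]=-10.000 → step 18: x=-0.615, v=-2.312, θ₁=1.339, ω₁=6.305, θ₂=0.189, ω₂=2.200, θ₃=-0.365, ω₃=0.916
apply F[18]=-10.000 → step 19: x=-0.661, v=-2.210, θ₁=1.467, ω₁=6.479, θ₂=0.236, ω₂=2.573, θ₃=-0.344, ω₃=1.183
apply F[19]=-10.000 → step 20: x=-0.704, v=-2.084, θ₁=1.598, ω₁=6.670, θ₂=0.292, ω₂=2.977, θ₃=-0.317, ω₃=1.474
Max |angle| over trajectory = 1.598 rad; bound = 1.665 → within bound.

Answer: yes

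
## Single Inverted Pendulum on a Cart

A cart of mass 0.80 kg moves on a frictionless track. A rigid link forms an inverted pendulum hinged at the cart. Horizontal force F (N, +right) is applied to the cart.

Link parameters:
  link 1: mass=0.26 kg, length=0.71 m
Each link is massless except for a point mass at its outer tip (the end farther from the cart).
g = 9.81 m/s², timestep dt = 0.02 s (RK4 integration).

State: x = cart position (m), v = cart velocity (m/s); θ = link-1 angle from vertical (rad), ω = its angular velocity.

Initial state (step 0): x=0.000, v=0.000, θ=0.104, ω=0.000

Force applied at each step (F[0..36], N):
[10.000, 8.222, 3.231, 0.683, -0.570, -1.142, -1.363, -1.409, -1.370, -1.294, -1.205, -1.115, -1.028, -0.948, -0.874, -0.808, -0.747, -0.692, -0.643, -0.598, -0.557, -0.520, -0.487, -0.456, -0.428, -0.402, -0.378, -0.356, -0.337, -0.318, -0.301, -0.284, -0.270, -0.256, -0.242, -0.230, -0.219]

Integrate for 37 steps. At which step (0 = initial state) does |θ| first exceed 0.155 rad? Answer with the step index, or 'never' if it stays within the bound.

apply F[0]=+10.000 → step 1: x=0.002, v=0.243, θ=0.101, ω=-0.312
apply F[1]=+8.222 → step 2: x=0.009, v=0.442, θ=0.092, ω=-0.564
apply F[2]=+3.231 → step 3: x=0.019, v=0.517, θ=0.080, ω=-0.645
apply F[3]=+0.683 → step 4: x=0.029, v=0.529, θ=0.067, ω=-0.643
apply F[4]=-0.570 → step 5: x=0.040, v=0.511, θ=0.055, ω=-0.601
apply F[5]=-1.142 → step 6: x=0.050, v=0.480, θ=0.043, ω=-0.543
apply F[6]=-1.363 → step 7: x=0.059, v=0.443, θ=0.033, ω=-0.481
apply F[7]=-1.409 → step 8: x=0.067, v=0.406, θ=0.024, ω=-0.421
apply F[8]=-1.370 → step 9: x=0.075, v=0.371, θ=0.016, ω=-0.365
apply F[9]=-1.294 → step 10: x=0.082, v=0.338, θ=0.009, ω=-0.315
apply F[10]=-1.205 → step 11: x=0.089, v=0.307, θ=0.004, ω=-0.270
apply F[11]=-1.115 → step 12: x=0.095, v=0.279, θ=-0.001, ω=-0.231
apply F[12]=-1.028 → step 13: x=0.100, v=0.254, θ=-0.006, ω=-0.196
apply F[13]=-0.948 → step 14: x=0.105, v=0.231, θ=-0.009, ω=-0.165
apply F[14]=-0.874 → step 15: x=0.109, v=0.209, θ=-0.012, ω=-0.138
apply F[15]=-0.808 → step 16: x=0.113, v=0.190, θ=-0.015, ω=-0.115
apply F[16]=-0.747 → step 17: x=0.117, v=0.172, θ=-0.017, ω=-0.094
apply F[17]=-0.692 → step 18: x=0.120, v=0.156, θ=-0.019, ω=-0.077
apply F[18]=-0.643 → step 19: x=0.123, v=0.141, θ=-0.020, ω=-0.061
apply F[19]=-0.598 → step 20: x=0.126, v=0.128, θ=-0.021, ω=-0.048
apply F[20]=-0.557 → step 21: x=0.128, v=0.115, θ=-0.022, ω=-0.036
apply F[21]=-0.520 → step 22: x=0.130, v=0.104, θ=-0.023, ω=-0.026
apply F[22]=-0.487 → step 23: x=0.132, v=0.093, θ=-0.023, ω=-0.017
apply F[23]=-0.456 → step 24: x=0.134, v=0.083, θ=-0.023, ω=-0.009
apply F[24]=-0.428 → step 25: x=0.136, v=0.074, θ=-0.023, ω=-0.003
apply F[25]=-0.402 → step 26: x=0.137, v=0.065, θ=-0.023, ω=0.003
apply F[26]=-0.378 → step 27: x=0.138, v=0.057, θ=-0.023, ω=0.007
apply F[27]=-0.356 → step 28: x=0.139, v=0.050, θ=-0.023, ω=0.012
apply F[28]=-0.337 → step 29: x=0.140, v=0.043, θ=-0.023, ω=0.015
apply F[29]=-0.318 → step 30: x=0.141, v=0.036, θ=-0.023, ω=0.018
apply F[30]=-0.301 → step 31: x=0.142, v=0.030, θ=-0.022, ω=0.020
apply F[31]=-0.284 → step 32: x=0.142, v=0.025, θ=-0.022, ω=0.022
apply F[32]=-0.270 → step 33: x=0.143, v=0.019, θ=-0.021, ω=0.024
apply F[33]=-0.256 → step 34: x=0.143, v=0.014, θ=-0.021, ω=0.025
apply F[34]=-0.242 → step 35: x=0.143, v=0.009, θ=-0.020, ω=0.026
apply F[35]=-0.230 → step 36: x=0.143, v=0.005, θ=-0.020, ω=0.027
apply F[36]=-0.219 → step 37: x=0.143, v=0.001, θ=-0.019, ω=0.028
max |θ| = 0.104 ≤ 0.155 over all 38 states.

Answer: never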